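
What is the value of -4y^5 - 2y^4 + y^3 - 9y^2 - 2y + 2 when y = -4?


Using direct substitution:
  -4 * (-4)^5 = 4096
  -2 * (-4)^4 = -512
  1 * (-4)^3 = -64
  -9 * (-4)^2 = -144
  -2 * (-4)^1 = 8
  constant: 2
Sum = 4096 - 512 - 64 - 144 + 8 + 2 = 3386


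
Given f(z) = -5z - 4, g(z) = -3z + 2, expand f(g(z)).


Substitute g(z) into f:
f(g(z)) = -5*(-3z + 2) + (-4)
Expand and combine: 15z - 14


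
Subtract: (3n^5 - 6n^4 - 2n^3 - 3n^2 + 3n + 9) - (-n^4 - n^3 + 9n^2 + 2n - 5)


Distribute the minus sign:
  (3n^5 - 6n^4 - 2n^3 - 3n^2 + 3n + 9)
- (-n^4 - n^3 + 9n^2 + 2n - 5)
Negate second polynomial: n^4 + n^3 - 9n^2 - 2n + 5
Add: 3n^5 - 5n^4 - n^3 - 12n^2 + n + 14


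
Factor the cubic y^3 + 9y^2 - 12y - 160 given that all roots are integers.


Try integer roots (divisors of -160). y=-8: p(-8)=0.
Divide out (y + 8): quotient is y^2 + y - 20.
Factor the quadratic: (y - 4)(y + 5)
Result: (y + 8)(y - 4)(y + 5)


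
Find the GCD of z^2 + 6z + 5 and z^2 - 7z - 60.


Factor each:
  z^2 + 6z + 5 = (z + 5)(z + 1)
  z^2 - 7z - 60 = (z + 5)(z - 12)
Common monic factor: z + 5


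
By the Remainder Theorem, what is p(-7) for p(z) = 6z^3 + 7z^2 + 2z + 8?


By the Remainder Theorem, the remainder equals p(-7):
  6*(-7)^3 = -2058
  7*(-7)^2 = 343
  2*(-7)^1 = -14
  constant: 8
Sum: -2058 + 343 - 14 + 8 = -1721


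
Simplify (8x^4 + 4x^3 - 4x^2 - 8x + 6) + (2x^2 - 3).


Align terms by degree and add:
  8x^4 + 4x^3 - 4x^2 - 8x + 6
+ 2x^2 - 3
= 8x^4 + 4x^3 - 2x^2 - 8x + 3


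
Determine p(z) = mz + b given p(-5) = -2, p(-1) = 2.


p(z) = mz + b. Using p(-5)=-2, p(-1)=2:
m = (-2 - 2)/(-5 + 1) = -4/-4 = 1
b = -2 - m*(-5) = -2 + 5 = 3
p(z) = z + 3


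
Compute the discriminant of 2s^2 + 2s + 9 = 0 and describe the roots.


D = b^2 - 4ac = (2)^2 - 4(2)(9) = 4 - 72 = -68
Since D < 0: two complex conjugate roots (no real roots)


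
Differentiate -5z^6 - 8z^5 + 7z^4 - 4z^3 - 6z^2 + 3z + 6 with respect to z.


Apply the power rule term by term:
  d/dz(-5z^6) = -30z^5
  d/dz(-8z^5) = -40z^4
  d/dz(7z^4) = 28z^3
  d/dz(-4z^3) = -12z^2
  d/dz(-6z^2) = -12z
  d/dz(3z) = 3
  d/dz(6) = 0
p'(z) = -30z^5 - 40z^4 + 28z^3 - 12z^2 - 12z + 3


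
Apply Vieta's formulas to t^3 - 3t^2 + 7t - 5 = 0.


Monic cubic t^3+bt^2+ct+d=0: sum=-b, pairwise sum=c, product=-d.
b=-3, c=7, d=-5
r1+r2+r3 = 3
r1r2+r1r3+r2r3 = 7
r1r2r3 = 5


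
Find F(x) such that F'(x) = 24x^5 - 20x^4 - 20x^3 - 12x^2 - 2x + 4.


Reverse power rule on each term:
  ∫ 24x^5 dx = 4x^6
  ∫ -20x^4 dx = -4x^5
  ∫ -20x^3 dx = -5x^4
  ∫ -12x^2 dx = -4x^3
  ∫ -2x dx = -x^2
  ∫ 4 dx = 4x
F(x) = 4x^6 - 4x^5 - 5x^4 - 4x^3 - x^2 + 4x + C


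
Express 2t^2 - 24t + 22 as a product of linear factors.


Roots satisfy r1 + r2 = -b/a = 12 and r1*r2 = c/a = 11.
So r1 = 1, r2 = 11.
2t^2 - 24t + 22 = 2(t - r1)(t - r2) = 2(t - 1)(t - 11)


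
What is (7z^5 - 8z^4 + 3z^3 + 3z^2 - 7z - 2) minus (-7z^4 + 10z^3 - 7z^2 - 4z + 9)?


Distribute the minus sign:
  (7z^5 - 8z^4 + 3z^3 + 3z^2 - 7z - 2)
- (-7z^4 + 10z^3 - 7z^2 - 4z + 9)
Negate second polynomial: 7z^4 - 10z^3 + 7z^2 + 4z - 9
Add: 7z^5 - z^4 - 7z^3 + 10z^2 - 3z - 11


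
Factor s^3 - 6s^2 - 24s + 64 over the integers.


Try integer roots (divisors of 64). s=2: p(2)=0.
Divide out (s - 2): quotient is s^2 - 4s - 32.
Factor the quadratic: (s + 4)(s - 8)
Result: (s - 2)(s + 4)(s - 8)


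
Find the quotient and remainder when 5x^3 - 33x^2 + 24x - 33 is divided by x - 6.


(5x^3 - 33x^2 + 24x - 33) / (x - 6)
Step 1: 5x^2 * (x - 6) = 5x^3 - 30x^2; subtract.
Step 2: -3x * (x - 6) = -3x^2 + 18x; subtract.
Step 3: 6 * (x - 6) = 6x - 36; subtract.
Quotient: 5x^2 - 3x + 6, Remainder: 3


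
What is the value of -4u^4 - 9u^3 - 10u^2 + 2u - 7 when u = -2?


Using direct substitution:
  -4 * (-2)^4 = -64
  -9 * (-2)^3 = 72
  -10 * (-2)^2 = -40
  2 * (-2)^1 = -4
  constant: -7
Sum = -64 + 72 - 40 - 4 - 7 = -43


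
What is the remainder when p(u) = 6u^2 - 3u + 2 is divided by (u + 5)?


By the Remainder Theorem, the remainder equals p(-5):
  6*(-5)^2 = 150
  -3*(-5)^1 = 15
  constant: 2
Sum: 150 + 15 + 2 = 167


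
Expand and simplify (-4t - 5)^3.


Expand (-4t - 5)^3 by repeated multiplication:
  (-4t - 5)^2 = 16t^2 + 40t + 25
= -64t^3 - 240t^2 - 300t - 125


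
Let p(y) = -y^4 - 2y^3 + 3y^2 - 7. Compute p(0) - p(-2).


p(0) = -7
p(-2) = 5
p(0) - p(-2) = -7 - 5 = -12


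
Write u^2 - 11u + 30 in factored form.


Roots satisfy r1 + r2 = -b/a = 11 and r1*r2 = c/a = 30.
So r1 = 5, r2 = 6.
u^2 - 11u + 30 = (u - r1)(u - r2) = (u - 5)(u - 6)


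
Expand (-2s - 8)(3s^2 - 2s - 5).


Distribute each term of the first polynomial:
  (-2s)(3s^2 - 2s - 5) = -6s^3 + 4s^2 + 10s
  (-8)(3s^2 - 2s - 5) = -24s^2 + 16s + 40
Sum: -6s^3 - 20s^2 + 26s + 40


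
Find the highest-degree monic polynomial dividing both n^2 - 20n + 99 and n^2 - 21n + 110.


Factor each:
  n^2 - 20n + 99 = (n - 11)(n - 9)
  n^2 - 21n + 110 = (n - 11)(n - 10)
Common monic factor: n - 11


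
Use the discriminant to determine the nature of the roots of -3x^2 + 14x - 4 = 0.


D = b^2 - 4ac = (14)^2 - 4(-3)(-4) = 196 - 48 = 148
Since D > 0: two distinct irrational roots


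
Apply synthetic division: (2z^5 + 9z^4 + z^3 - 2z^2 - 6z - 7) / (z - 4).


Synthetic division with c = 4. Coefficients: 2, 9, 1, -2, -6, -7
Bring down 2.
  2 * 4 = 8; 8 + 9 = 17
  17 * 4 = 68; 68 + 1 = 69
  69 * 4 = 276; 276 - 2 = 274
  274 * 4 = 1096; 1096 - 6 = 1090
  1090 * 4 = 4360; 4360 - 7 = 4353
Quotient: 2z^4 + 17z^3 + 69z^2 + 274z + 1090, Remainder: 4353


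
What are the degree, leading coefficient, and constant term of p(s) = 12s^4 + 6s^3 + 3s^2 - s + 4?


Highest power of s is 4, with coefficient 12. Constant term is 4.
Degree = 4, leading coefficient = 12, constant term = 4


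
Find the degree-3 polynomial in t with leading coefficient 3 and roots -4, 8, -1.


p(t) = 3(t + 4)(t - 8)(t + 1)
Expand: 3t^3 - 9t^2 - 108t - 96


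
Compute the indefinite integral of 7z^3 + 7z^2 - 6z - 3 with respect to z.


Reverse power rule on each term:
  ∫ 7z^3 dz = (7/4)z^4
  ∫ 7z^2 dz = (7/3)z^3
  ∫ -6z dz = -3z^2
  ∫ -3 dz = -3z
F(z) = (7/4)z^4 + (7/3)z^3 - 3z^2 - 3z + C


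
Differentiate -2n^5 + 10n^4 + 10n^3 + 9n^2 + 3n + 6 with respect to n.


Apply the power rule term by term:
  d/dn(-2n^5) = -10n^4
  d/dn(10n^4) = 40n^3
  d/dn(10n^3) = 30n^2
  d/dn(9n^2) = 18n
  d/dn(3n) = 3
  d/dn(6) = 0
p'(n) = -10n^4 + 40n^3 + 30n^2 + 18n + 3


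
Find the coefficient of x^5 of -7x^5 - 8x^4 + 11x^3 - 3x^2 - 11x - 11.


Read off the coefficient of x^5: -7


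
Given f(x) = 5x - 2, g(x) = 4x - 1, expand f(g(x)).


Substitute g(x) into f:
f(g(x)) = 5*(4x - 1) + (-2)
Expand and combine: 20x - 7


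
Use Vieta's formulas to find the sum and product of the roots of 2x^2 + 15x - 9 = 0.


For ax^2+bx+c=0: sum = -b/a, product = c/a.
a=2, b=15, c=-9
Sum = -(15)/2 = -15/2
Product = (-9)/2 = -9/2


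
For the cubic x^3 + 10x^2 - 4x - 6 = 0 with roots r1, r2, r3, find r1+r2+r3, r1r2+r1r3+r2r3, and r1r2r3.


Monic cubic x^3+bx^2+cx+d=0: sum=-b, pairwise sum=c, product=-d.
b=10, c=-4, d=-6
r1+r2+r3 = -10
r1r2+r1r3+r2r3 = -4
r1r2r3 = 6


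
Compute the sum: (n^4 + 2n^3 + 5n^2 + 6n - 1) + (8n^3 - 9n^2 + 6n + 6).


Align terms by degree and add:
  n^4 + 2n^3 + 5n^2 + 6n - 1
+ 8n^3 - 9n^2 + 6n + 6
= n^4 + 10n^3 - 4n^2 + 12n + 5


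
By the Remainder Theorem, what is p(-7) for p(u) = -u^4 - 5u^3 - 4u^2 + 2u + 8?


By the Remainder Theorem, the remainder equals p(-7):
  -1*(-7)^4 = -2401
  -5*(-7)^3 = 1715
  -4*(-7)^2 = -196
  2*(-7)^1 = -14
  constant: 8
Sum: -2401 + 1715 - 196 - 14 + 8 = -888


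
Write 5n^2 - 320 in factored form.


Roots satisfy r1 + r2 = -b/a = 0 and r1*r2 = c/a = -64.
So r1 = -8, r2 = 8.
5n^2 - 320 = 5(n - r1)(n - r2) = 5(n + 8)(n - 8)


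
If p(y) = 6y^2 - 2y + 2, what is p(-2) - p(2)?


p(-2) = 30
p(2) = 22
p(-2) - p(2) = 30 - 22 = 8


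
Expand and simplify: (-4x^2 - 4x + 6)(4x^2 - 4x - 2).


Distribute each term of the first polynomial:
  (-4x^2)(4x^2 - 4x - 2) = -16x^4 + 16x^3 + 8x^2
  (-4x)(4x^2 - 4x - 2) = -16x^3 + 16x^2 + 8x
  (6)(4x^2 - 4x - 2) = 24x^2 - 24x - 12
Sum: -16x^4 + 48x^2 - 16x - 12


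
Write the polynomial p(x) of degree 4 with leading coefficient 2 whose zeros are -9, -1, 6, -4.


p(x) = 2(x + 9)(x + 1)(x - 6)(x + 4)
Expand: 2x^4 + 16x^3 - 70x^2 - 516x - 432


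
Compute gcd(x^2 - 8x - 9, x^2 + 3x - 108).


Factor each:
  x^2 - 8x - 9 = (x - 9)(x + 1)
  x^2 + 3x - 108 = (x - 9)(x + 12)
Common monic factor: x - 9


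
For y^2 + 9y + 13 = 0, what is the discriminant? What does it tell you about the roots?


D = b^2 - 4ac = (9)^2 - 4(1)(13) = 81 - 52 = 29
Since D > 0: two distinct irrational roots


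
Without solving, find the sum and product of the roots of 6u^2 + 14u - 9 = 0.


For au^2+bu+c=0: sum = -b/a, product = c/a.
a=6, b=14, c=-9
Sum = -(14)/6 = -7/3
Product = (-9)/6 = -3/2


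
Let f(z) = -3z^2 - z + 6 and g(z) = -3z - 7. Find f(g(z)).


Substitute g(z) into f:
f(g(z)) = -3*(-3z - 7)^2 + (-1)*(-3z - 7) + 6
(-3z - 7)^2 = 9z^2 + 42z + 49
Expand and combine: -27z^2 - 123z - 134


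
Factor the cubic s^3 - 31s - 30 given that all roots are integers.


Try integer roots (divisors of -30). s=-1: p(-1)=0.
Divide out (s + 1): quotient is s^2 - s - 30.
Factor the quadratic: (s + 5)(s - 6)
Result: (s + 1)(s + 5)(s - 6)


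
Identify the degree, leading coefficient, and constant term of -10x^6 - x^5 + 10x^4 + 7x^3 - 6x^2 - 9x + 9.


Highest power of x is 6, with coefficient -10. Constant term is 9.
Degree = 6, leading coefficient = -10, constant term = 9


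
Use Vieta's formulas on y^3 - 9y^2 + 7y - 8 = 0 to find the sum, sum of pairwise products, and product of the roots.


Monic cubic y^3+by^2+cy+d=0: sum=-b, pairwise sum=c, product=-d.
b=-9, c=7, d=-8
r1+r2+r3 = 9
r1r2+r1r3+r2r3 = 7
r1r2r3 = 8


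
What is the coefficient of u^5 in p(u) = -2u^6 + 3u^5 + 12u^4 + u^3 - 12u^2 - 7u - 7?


Read off the coefficient of u^5: 3


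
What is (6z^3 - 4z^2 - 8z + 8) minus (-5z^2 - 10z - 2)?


Distribute the minus sign:
  (6z^3 - 4z^2 - 8z + 8)
- (-5z^2 - 10z - 2)
Negate second polynomial: 5z^2 + 10z + 2
Add: 6z^3 + z^2 + 2z + 10


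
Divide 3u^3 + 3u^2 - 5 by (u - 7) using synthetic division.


Synthetic division with c = 7. Coefficients: 3, 3, 0, -5
Bring down 3.
  3 * 7 = 21; 21 + 3 = 24
  24 * 7 = 168; 168 + 0 = 168
  168 * 7 = 1176; 1176 - 5 = 1171
Quotient: 3u^2 + 24u + 168, Remainder: 1171


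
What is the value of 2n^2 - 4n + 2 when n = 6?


Using direct substitution:
  2 * (6)^2 = 72
  -4 * (6)^1 = -24
  constant: 2
Sum = 72 - 24 + 2 = 50


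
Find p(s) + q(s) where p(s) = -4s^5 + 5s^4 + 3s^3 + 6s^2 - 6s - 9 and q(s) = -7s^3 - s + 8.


Align terms by degree and add:
  -4s^5 + 5s^4 + 3s^3 + 6s^2 - 6s - 9
  -7s^3 - s + 8
= -4s^5 + 5s^4 - 4s^3 + 6s^2 - 7s - 1


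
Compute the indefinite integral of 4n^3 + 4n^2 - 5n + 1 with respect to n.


Reverse power rule on each term:
  ∫ 4n^3 dn = n^4
  ∫ 4n^2 dn = (4/3)n^3
  ∫ -5n dn = -(5/2)n^2
  ∫ 1 dn = n
F(n) = n^4 + (4/3)n^3 - (5/2)n^2 + n + C


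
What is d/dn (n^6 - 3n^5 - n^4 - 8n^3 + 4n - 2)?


Apply the power rule term by term:
  d/dn(n^6) = 6n^5
  d/dn(-3n^5) = -15n^4
  d/dn(-n^4) = -4n^3
  d/dn(-8n^3) = -24n^2
  d/dn(4n) = 4
  d/dn(-2) = 0
p'(n) = 6n^5 - 15n^4 - 4n^3 - 24n^2 + 4


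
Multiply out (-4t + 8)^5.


Expand (-4t + 8)^5 by repeated multiplication:
  (-4t + 8)^2 = 16t^2 - 64t + 64
  (-4t + 8)^3 = -64t^3 + 384t^2 - 768t + 512
  (-4t + 8)^4 = 256t^4 - 2048t^3 + 6144t^2 - 8192t + 4096
= -1024t^5 + 10240t^4 - 40960t^3 + 81920t^2 - 81920t + 32768


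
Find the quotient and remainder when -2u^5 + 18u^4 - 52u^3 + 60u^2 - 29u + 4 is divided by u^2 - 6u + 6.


(-2u^5 + 18u^4 - 52u^3 + 60u^2 - 29u + 4) / (u^2 - 6u + 6)
Step 1: -2u^3 * (u^2 - 6u + 6) = -2u^5 + 12u^4 - 12u^3; subtract.
Step 2: 6u^2 * (u^2 - 6u + 6) = 6u^4 - 36u^3 + 36u^2; subtract.
Step 3: -4u * (u^2 - 6u + 6) = -4u^3 + 24u^2 - 24u; subtract.
Step 4: 0 * (u^2 - 6u + 6) = 0; subtract.
Quotient: -2u^3 + 6u^2 - 4u, Remainder: -5u + 4


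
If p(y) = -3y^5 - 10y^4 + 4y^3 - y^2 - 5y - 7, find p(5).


Using direct substitution:
  -3 * (5)^5 = -9375
  -10 * (5)^4 = -6250
  4 * (5)^3 = 500
  -1 * (5)^2 = -25
  -5 * (5)^1 = -25
  constant: -7
Sum = -9375 - 6250 + 500 - 25 - 25 - 7 = -15182


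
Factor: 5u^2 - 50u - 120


Roots satisfy r1 + r2 = -b/a = 10 and r1*r2 = c/a = -24.
So r1 = 12, r2 = -2.
5u^2 - 50u - 120 = 5(u - r1)(u - r2) = 5(u - 12)(u + 2)


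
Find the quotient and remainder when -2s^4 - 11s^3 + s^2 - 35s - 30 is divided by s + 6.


(-2s^4 - 11s^3 + s^2 - 35s - 30) / (s + 6)
Step 1: -2s^3 * (s + 6) = -2s^4 - 12s^3; subtract.
Step 2: s^2 * (s + 6) = s^3 + 6s^2; subtract.
Step 3: -5s * (s + 6) = -5s^2 - 30s; subtract.
Step 4: -5 * (s + 6) = -5s - 30; subtract.
Quotient: -2s^3 + s^2 - 5s - 5, Remainder: 0


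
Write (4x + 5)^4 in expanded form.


Expand (4x + 5)^4 by repeated multiplication:
  (4x + 5)^2 = 16x^2 + 40x + 25
  (4x + 5)^3 = 64x^3 + 240x^2 + 300x + 125
= 256x^4 + 1280x^3 + 2400x^2 + 2000x + 625


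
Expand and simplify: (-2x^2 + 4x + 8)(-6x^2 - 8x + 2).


Distribute each term of the first polynomial:
  (-2x^2)(-6x^2 - 8x + 2) = 12x^4 + 16x^3 - 4x^2
  (4x)(-6x^2 - 8x + 2) = -24x^3 - 32x^2 + 8x
  (8)(-6x^2 - 8x + 2) = -48x^2 - 64x + 16
Sum: 12x^4 - 8x^3 - 84x^2 - 56x + 16


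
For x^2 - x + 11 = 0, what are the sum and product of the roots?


For ax^2+bx+c=0: sum = -b/a, product = c/a.
a=1, b=-1, c=11
Sum = -(-1)/1 = 1
Product = (11)/1 = 11


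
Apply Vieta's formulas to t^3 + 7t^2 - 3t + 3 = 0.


Monic cubic t^3+bt^2+ct+d=0: sum=-b, pairwise sum=c, product=-d.
b=7, c=-3, d=3
r1+r2+r3 = -7
r1r2+r1r3+r2r3 = -3
r1r2r3 = -3


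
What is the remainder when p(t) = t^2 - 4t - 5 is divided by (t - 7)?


By the Remainder Theorem, the remainder equals p(7):
  1*(7)^2 = 49
  -4*(7)^1 = -28
  constant: -5
Sum: 49 - 28 - 5 = 16


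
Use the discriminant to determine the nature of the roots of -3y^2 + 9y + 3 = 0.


D = b^2 - 4ac = (9)^2 - 4(-3)(3) = 81 + 36 = 117
Since D > 0: two distinct irrational roots


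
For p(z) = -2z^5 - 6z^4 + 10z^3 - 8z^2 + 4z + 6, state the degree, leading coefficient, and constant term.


Highest power of z is 5, with coefficient -2. Constant term is 6.
Degree = 5, leading coefficient = -2, constant term = 6


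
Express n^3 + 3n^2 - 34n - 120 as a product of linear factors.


Try integer roots (divisors of -120). n=-5: p(-5)=0.
Divide out (n + 5): quotient is n^2 - 2n - 24.
Factor the quadratic: (n + 4)(n - 6)
Result: (n + 5)(n + 4)(n - 6)


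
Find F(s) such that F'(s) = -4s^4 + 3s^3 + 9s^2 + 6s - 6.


Reverse power rule on each term:
  ∫ -4s^4 ds = -(4/5)s^5
  ∫ 3s^3 ds = (3/4)s^4
  ∫ 9s^2 ds = 3s^3
  ∫ 6s ds = 3s^2
  ∫ -6 ds = -6s
F(s) = -(4/5)s^5 + (3/4)s^4 + 3s^3 + 3s^2 - 6s + C


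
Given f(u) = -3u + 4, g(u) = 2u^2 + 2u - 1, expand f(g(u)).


Substitute g(u) into f:
f(g(u)) = -3*(2u^2 + 2u - 1) + 4
Expand and combine: -6u^2 - 6u + 7


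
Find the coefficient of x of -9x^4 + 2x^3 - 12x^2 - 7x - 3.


Read off the coefficient of x: -7


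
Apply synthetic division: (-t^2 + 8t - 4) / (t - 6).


Synthetic division with c = 6. Coefficients: -1, 8, -4
Bring down -1.
  -1 * 6 = -6; -6 + 8 = 2
  2 * 6 = 12; 12 - 4 = 8
Quotient: -t + 2, Remainder: 8


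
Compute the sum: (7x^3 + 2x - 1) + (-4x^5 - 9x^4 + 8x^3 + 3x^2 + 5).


Align terms by degree and add:
  7x^3 + 2x - 1
  -4x^5 - 9x^4 + 8x^3 + 3x^2 + 5
= -4x^5 - 9x^4 + 15x^3 + 3x^2 + 2x + 4


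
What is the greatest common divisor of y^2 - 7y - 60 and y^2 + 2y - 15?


Factor each:
  y^2 - 7y - 60 = (y + 5)(y - 12)
  y^2 + 2y - 15 = (y + 5)(y - 3)
Common monic factor: y + 5


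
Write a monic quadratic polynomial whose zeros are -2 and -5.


p(s) = (s + 2)(s + 5)
Expand: s^2 + 7s + 10


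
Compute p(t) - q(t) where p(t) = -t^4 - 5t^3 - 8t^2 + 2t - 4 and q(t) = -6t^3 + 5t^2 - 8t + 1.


Distribute the minus sign:
  (-t^4 - 5t^3 - 8t^2 + 2t - 4)
- (-6t^3 + 5t^2 - 8t + 1)
Negate second polynomial: 6t^3 - 5t^2 + 8t - 1
Add: -t^4 + t^3 - 13t^2 + 10t - 5


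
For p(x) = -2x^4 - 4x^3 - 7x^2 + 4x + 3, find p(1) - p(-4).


p(1) = -6
p(-4) = -381
p(1) - p(-4) = -6 + 381 = 375


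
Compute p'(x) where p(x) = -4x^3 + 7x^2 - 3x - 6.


Apply the power rule term by term:
  d/dx(-4x^3) = -12x^2
  d/dx(7x^2) = 14x
  d/dx(-3x) = -3
  d/dx(-6) = 0
p'(x) = -12x^2 + 14x - 3


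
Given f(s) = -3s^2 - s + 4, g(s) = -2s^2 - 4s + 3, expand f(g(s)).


Substitute g(s) into f:
f(g(s)) = -3*(-2s^2 - 4s + 3)^2 + (-1)*(-2s^2 - 4s + 3) + 4
(-2s^2 - 4s + 3)^2 = 4s^4 + 16s^3 + 4s^2 - 24s + 9
Expand and combine: -12s^4 - 48s^3 - 10s^2 + 76s - 26


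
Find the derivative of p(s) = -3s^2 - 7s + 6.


Apply the power rule term by term:
  d/ds(-3s^2) = -6s
  d/ds(-7s) = -7
  d/ds(6) = 0
p'(s) = -6s - 7


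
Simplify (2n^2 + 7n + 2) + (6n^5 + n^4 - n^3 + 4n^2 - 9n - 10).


Align terms by degree and add:
  2n^2 + 7n + 2
+ 6n^5 + n^4 - n^3 + 4n^2 - 9n - 10
= 6n^5 + n^4 - n^3 + 6n^2 - 2n - 8


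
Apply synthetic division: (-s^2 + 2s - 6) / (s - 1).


Synthetic division with c = 1. Coefficients: -1, 2, -6
Bring down -1.
  -1 * 1 = -1; -1 + 2 = 1
  1 * 1 = 1; 1 - 6 = -5
Quotient: -s + 1, Remainder: -5


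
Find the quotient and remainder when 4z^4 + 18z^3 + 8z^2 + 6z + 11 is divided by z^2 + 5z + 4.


(4z^4 + 18z^3 + 8z^2 + 6z + 11) / (z^2 + 5z + 4)
Step 1: 4z^2 * (z^2 + 5z + 4) = 4z^4 + 20z^3 + 16z^2; subtract.
Step 2: -2z * (z^2 + 5z + 4) = -2z^3 - 10z^2 - 8z; subtract.
Step 3: 2 * (z^2 + 5z + 4) = 2z^2 + 10z + 8; subtract.
Quotient: 4z^2 - 2z + 2, Remainder: 4z + 3


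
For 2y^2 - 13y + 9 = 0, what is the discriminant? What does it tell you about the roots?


D = b^2 - 4ac = (-13)^2 - 4(2)(9) = 169 - 72 = 97
Since D > 0: two distinct irrational roots


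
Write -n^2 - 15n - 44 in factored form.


Roots satisfy r1 + r2 = -b/a = -15 and r1*r2 = c/a = 44.
So r1 = -4, r2 = -11.
-n^2 - 15n - 44 = -(n - r1)(n - r2) = -(n + 4)(n + 11)


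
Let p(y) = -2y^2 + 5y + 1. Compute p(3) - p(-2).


p(3) = -2
p(-2) = -17
p(3) - p(-2) = -2 + 17 = 15


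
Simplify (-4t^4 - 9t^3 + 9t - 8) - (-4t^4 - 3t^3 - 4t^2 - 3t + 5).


Distribute the minus sign:
  (-4t^4 - 9t^3 + 9t - 8)
- (-4t^4 - 3t^3 - 4t^2 - 3t + 5)
Negate second polynomial: 4t^4 + 3t^3 + 4t^2 + 3t - 5
Add: -6t^3 + 4t^2 + 12t - 13


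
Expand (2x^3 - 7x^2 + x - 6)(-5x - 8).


Distribute each term of the first polynomial:
  (2x^3)(-5x - 8) = -10x^4 - 16x^3
  (-7x^2)(-5x - 8) = 35x^3 + 56x^2
  (x)(-5x - 8) = -5x^2 - 8x
  (-6)(-5x - 8) = 30x + 48
Sum: -10x^4 + 19x^3 + 51x^2 + 22x + 48


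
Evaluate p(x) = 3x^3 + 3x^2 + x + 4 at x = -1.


Using direct substitution:
  3 * (-1)^3 = -3
  3 * (-1)^2 = 3
  1 * (-1)^1 = -1
  constant: 4
Sum = -3 + 3 - 1 + 4 = 3


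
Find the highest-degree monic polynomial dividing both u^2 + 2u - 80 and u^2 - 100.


Factor each:
  u^2 + 2u - 80 = (u + 10)(u - 8)
  u^2 - 100 = (u + 10)(u - 10)
Common monic factor: u + 10


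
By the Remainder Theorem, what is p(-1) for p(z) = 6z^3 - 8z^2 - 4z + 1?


By the Remainder Theorem, the remainder equals p(-1):
  6*(-1)^3 = -6
  -8*(-1)^2 = -8
  -4*(-1)^1 = 4
  constant: 1
Sum: -6 - 8 + 4 + 1 = -9


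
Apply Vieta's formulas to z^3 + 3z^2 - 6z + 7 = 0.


Monic cubic z^3+bz^2+cz+d=0: sum=-b, pairwise sum=c, product=-d.
b=3, c=-6, d=7
r1+r2+r3 = -3
r1r2+r1r3+r2r3 = -6
r1r2r3 = -7


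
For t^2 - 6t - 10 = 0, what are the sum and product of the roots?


For at^2+bt+c=0: sum = -b/a, product = c/a.
a=1, b=-6, c=-10
Sum = -(-6)/1 = 6
Product = (-10)/1 = -10


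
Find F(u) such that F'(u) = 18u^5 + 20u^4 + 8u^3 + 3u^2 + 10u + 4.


Reverse power rule on each term:
  ∫ 18u^5 du = 3u^6
  ∫ 20u^4 du = 4u^5
  ∫ 8u^3 du = 2u^4
  ∫ 3u^2 du = u^3
  ∫ 10u du = 5u^2
  ∫ 4 du = 4u
F(u) = 3u^6 + 4u^5 + 2u^4 + u^3 + 5u^2 + 4u + C


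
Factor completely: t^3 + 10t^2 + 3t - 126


Try integer roots (divisors of -126). t=-6: p(-6)=0.
Divide out (t + 6): quotient is t^2 + 4t - 21.
Factor the quadratic: (t + 7)(t - 3)
Result: (t + 6)(t + 7)(t - 3)


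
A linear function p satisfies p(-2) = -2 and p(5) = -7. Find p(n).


p(n) = mn + b. Using p(-2)=-2, p(5)=-7:
m = (-2 + 7)/(-2 - 5) = 5/-7 = -5/7
b = -2 - m*(-2) = -2 - 10/7 = -24/7
p(n) = -(5/7)n - (24/7)


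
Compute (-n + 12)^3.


Expand (-n + 12)^3 by repeated multiplication:
  (-n + 12)^2 = n^2 - 24n + 144
= -n^3 + 36n^2 - 432n + 1728


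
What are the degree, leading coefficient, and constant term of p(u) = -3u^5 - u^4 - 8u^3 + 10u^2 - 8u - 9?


Highest power of u is 5, with coefficient -3. Constant term is -9.
Degree = 5, leading coefficient = -3, constant term = -9


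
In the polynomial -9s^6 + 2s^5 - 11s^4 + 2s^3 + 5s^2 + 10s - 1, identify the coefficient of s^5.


Read off the coefficient of s^5: 2


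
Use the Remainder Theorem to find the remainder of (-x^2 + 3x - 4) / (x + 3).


By the Remainder Theorem, the remainder equals p(-3):
  -1*(-3)^2 = -9
  3*(-3)^1 = -9
  constant: -4
Sum: -9 - 9 - 4 = -22


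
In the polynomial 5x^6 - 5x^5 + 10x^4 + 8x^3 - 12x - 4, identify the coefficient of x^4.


Read off the coefficient of x^4: 10


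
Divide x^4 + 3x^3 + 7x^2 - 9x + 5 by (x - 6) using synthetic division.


Synthetic division with c = 6. Coefficients: 1, 3, 7, -9, 5
Bring down 1.
  1 * 6 = 6; 6 + 3 = 9
  9 * 6 = 54; 54 + 7 = 61
  61 * 6 = 366; 366 - 9 = 357
  357 * 6 = 2142; 2142 + 5 = 2147
Quotient: x^3 + 9x^2 + 61x + 357, Remainder: 2147


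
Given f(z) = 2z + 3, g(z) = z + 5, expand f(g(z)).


Substitute g(z) into f:
f(g(z)) = 2*(z + 5) + 3
Expand and combine: 2z + 13


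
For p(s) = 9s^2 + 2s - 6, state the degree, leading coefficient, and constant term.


Highest power of s is 2, with coefficient 9. Constant term is -6.
Degree = 2, leading coefficient = 9, constant term = -6


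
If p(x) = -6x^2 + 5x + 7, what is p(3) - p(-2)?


p(3) = -32
p(-2) = -27
p(3) - p(-2) = -32 + 27 = -5


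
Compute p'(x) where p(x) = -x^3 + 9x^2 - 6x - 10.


Apply the power rule term by term:
  d/dx(-x^3) = -3x^2
  d/dx(9x^2) = 18x
  d/dx(-6x) = -6
  d/dx(-10) = 0
p'(x) = -3x^2 + 18x - 6


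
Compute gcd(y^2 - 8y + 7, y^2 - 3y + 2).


Factor each:
  y^2 - 8y + 7 = (y - 1)(y - 7)
  y^2 - 3y + 2 = (y - 1)(y - 2)
Common monic factor: y - 1


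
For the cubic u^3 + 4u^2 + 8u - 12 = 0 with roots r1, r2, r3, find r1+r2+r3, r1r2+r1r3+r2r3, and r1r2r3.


Monic cubic u^3+bu^2+cu+d=0: sum=-b, pairwise sum=c, product=-d.
b=4, c=8, d=-12
r1+r2+r3 = -4
r1r2+r1r3+r2r3 = 8
r1r2r3 = 12


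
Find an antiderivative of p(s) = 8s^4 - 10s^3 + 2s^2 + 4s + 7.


Reverse power rule on each term:
  ∫ 8s^4 ds = (8/5)s^5
  ∫ -10s^3 ds = -(5/2)s^4
  ∫ 2s^2 ds = (2/3)s^3
  ∫ 4s ds = 2s^2
  ∫ 7 ds = 7s
F(s) = (8/5)s^5 - (5/2)s^4 + (2/3)s^3 + 2s^2 + 7s + C


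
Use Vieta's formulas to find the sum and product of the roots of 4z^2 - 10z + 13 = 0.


For az^2+bz+c=0: sum = -b/a, product = c/a.
a=4, b=-10, c=13
Sum = -(-10)/4 = 5/2
Product = (13)/4 = 13/4


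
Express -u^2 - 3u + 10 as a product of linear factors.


Roots satisfy r1 + r2 = -b/a = -3 and r1*r2 = c/a = -10.
So r1 = -5, r2 = 2.
-u^2 - 3u + 10 = -(u - r1)(u - r2) = -(u + 5)(u - 2)


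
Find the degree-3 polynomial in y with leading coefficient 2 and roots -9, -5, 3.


p(y) = 2(y + 9)(y + 5)(y - 3)
Expand: 2y^3 + 22y^2 + 6y - 270


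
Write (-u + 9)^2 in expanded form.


Expand (-u + 9)^2 by repeated multiplication:
= u^2 - 18u + 81


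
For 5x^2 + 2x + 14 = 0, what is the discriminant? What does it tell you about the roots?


D = b^2 - 4ac = (2)^2 - 4(5)(14) = 4 - 280 = -276
Since D < 0: two complex conjugate roots (no real roots)


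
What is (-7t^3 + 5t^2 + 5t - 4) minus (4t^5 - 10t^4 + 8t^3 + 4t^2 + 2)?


Distribute the minus sign:
  (-7t^3 + 5t^2 + 5t - 4)
- (4t^5 - 10t^4 + 8t^3 + 4t^2 + 2)
Negate second polynomial: -4t^5 + 10t^4 - 8t^3 - 4t^2 - 2
Add: -4t^5 + 10t^4 - 15t^3 + t^2 + 5t - 6


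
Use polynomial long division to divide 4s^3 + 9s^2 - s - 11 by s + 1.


(4s^3 + 9s^2 - s - 11) / (s + 1)
Step 1: 4s^2 * (s + 1) = 4s^3 + 4s^2; subtract.
Step 2: 5s * (s + 1) = 5s^2 + 5s; subtract.
Step 3: -6 * (s + 1) = -6s - 6; subtract.
Quotient: 4s^2 + 5s - 6, Remainder: -5


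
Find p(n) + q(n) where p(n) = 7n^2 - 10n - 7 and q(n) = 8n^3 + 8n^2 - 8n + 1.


Align terms by degree and add:
  7n^2 - 10n - 7
+ 8n^3 + 8n^2 - 8n + 1
= 8n^3 + 15n^2 - 18n - 6


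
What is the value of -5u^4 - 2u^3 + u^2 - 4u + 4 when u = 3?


Using direct substitution:
  -5 * (3)^4 = -405
  -2 * (3)^3 = -54
  1 * (3)^2 = 9
  -4 * (3)^1 = -12
  constant: 4
Sum = -405 - 54 + 9 - 12 + 4 = -458


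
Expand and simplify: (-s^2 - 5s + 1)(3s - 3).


Distribute each term of the first polynomial:
  (-s^2)(3s - 3) = -3s^3 + 3s^2
  (-5s)(3s - 3) = -15s^2 + 15s
  (1)(3s - 3) = 3s - 3
Sum: -3s^3 - 12s^2 + 18s - 3


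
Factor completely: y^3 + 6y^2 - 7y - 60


Try integer roots (divisors of -60). y=3: p(3)=0.
Divide out (y - 3): quotient is y^2 + 9y + 20.
Factor the quadratic: (y + 5)(y + 4)
Result: (y - 3)(y + 5)(y + 4)


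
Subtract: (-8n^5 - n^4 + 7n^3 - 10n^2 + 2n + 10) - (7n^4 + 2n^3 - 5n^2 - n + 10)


Distribute the minus sign:
  (-8n^5 - n^4 + 7n^3 - 10n^2 + 2n + 10)
- (7n^4 + 2n^3 - 5n^2 - n + 10)
Negate second polynomial: -7n^4 - 2n^3 + 5n^2 + n - 10
Add: -8n^5 - 8n^4 + 5n^3 - 5n^2 + 3n


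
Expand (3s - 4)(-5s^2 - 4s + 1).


Distribute each term of the first polynomial:
  (3s)(-5s^2 - 4s + 1) = -15s^3 - 12s^2 + 3s
  (-4)(-5s^2 - 4s + 1) = 20s^2 + 16s - 4
Sum: -15s^3 + 8s^2 + 19s - 4


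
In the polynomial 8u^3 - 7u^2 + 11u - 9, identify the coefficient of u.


Read off the coefficient of u: 11


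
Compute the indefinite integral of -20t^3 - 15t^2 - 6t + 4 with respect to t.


Reverse power rule on each term:
  ∫ -20t^3 dt = -5t^4
  ∫ -15t^2 dt = -5t^3
  ∫ -6t dt = -3t^2
  ∫ 4 dt = 4t
F(t) = -5t^4 - 5t^3 - 3t^2 + 4t + C


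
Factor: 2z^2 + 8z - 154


Roots satisfy r1 + r2 = -b/a = -4 and r1*r2 = c/a = -77.
So r1 = 7, r2 = -11.
2z^2 + 8z - 154 = 2(z - r1)(z - r2) = 2(z - 7)(z + 11)


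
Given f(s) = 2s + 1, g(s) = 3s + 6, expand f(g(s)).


Substitute g(s) into f:
f(g(s)) = 2*(3s + 6) + 1
Expand and combine: 6s + 13


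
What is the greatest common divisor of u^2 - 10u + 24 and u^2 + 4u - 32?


Factor each:
  u^2 - 10u + 24 = (u - 4)(u - 6)
  u^2 + 4u - 32 = (u - 4)(u + 8)
Common monic factor: u - 4


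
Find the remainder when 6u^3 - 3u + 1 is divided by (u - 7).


By the Remainder Theorem, the remainder equals p(7):
  6*(7)^3 = 2058
  0*(7)^2 = 0
  -3*(7)^1 = -21
  constant: 1
Sum: 2058 + 0 - 21 + 1 = 2038


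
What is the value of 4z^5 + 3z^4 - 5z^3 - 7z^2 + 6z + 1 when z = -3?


Using direct substitution:
  4 * (-3)^5 = -972
  3 * (-3)^4 = 243
  -5 * (-3)^3 = 135
  -7 * (-3)^2 = -63
  6 * (-3)^1 = -18
  constant: 1
Sum = -972 + 243 + 135 - 63 - 18 + 1 = -674


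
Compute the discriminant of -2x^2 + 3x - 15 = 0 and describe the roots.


D = b^2 - 4ac = (3)^2 - 4(-2)(-15) = 9 - 120 = -111
Since D < 0: two complex conjugate roots (no real roots)


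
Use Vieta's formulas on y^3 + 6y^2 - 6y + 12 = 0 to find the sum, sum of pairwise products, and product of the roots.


Monic cubic y^3+by^2+cy+d=0: sum=-b, pairwise sum=c, product=-d.
b=6, c=-6, d=12
r1+r2+r3 = -6
r1r2+r1r3+r2r3 = -6
r1r2r3 = -12


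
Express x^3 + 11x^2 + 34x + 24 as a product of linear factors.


Try integer roots (divisors of 24). x=-6: p(-6)=0.
Divide out (x + 6): quotient is x^2 + 5x + 4.
Factor the quadratic: (x + 4)(x + 1)
Result: (x + 6)(x + 4)(x + 1)


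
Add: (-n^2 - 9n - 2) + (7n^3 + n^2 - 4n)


Align terms by degree and add:
  -n^2 - 9n - 2
+ 7n^3 + n^2 - 4n
= 7n^3 - 13n - 2


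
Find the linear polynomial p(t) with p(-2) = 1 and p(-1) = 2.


p(t) = mt + b. Using p(-2)=1, p(-1)=2:
m = (1 - 2)/(-2 + 1) = -1/-1 = 1
b = 1 - m*(-2) = 1 + 2 = 3
p(t) = t + 3


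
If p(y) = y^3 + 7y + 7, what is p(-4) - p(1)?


p(-4) = -85
p(1) = 15
p(-4) - p(1) = -85 - 15 = -100


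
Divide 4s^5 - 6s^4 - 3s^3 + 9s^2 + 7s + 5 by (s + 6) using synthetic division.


Synthetic division with c = -6. Coefficients: 4, -6, -3, 9, 7, 5
Bring down 4.
  4 * -6 = -24; -24 - 6 = -30
  -30 * -6 = 180; 180 - 3 = 177
  177 * -6 = -1062; -1062 + 9 = -1053
  -1053 * -6 = 6318; 6318 + 7 = 6325
  6325 * -6 = -37950; -37950 + 5 = -37945
Quotient: 4s^4 - 30s^3 + 177s^2 - 1053s + 6325, Remainder: -37945


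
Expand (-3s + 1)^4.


Expand (-3s + 1)^4 by repeated multiplication:
  (-3s + 1)^2 = 9s^2 - 6s + 1
  (-3s + 1)^3 = -27s^3 + 27s^2 - 9s + 1
= 81s^4 - 108s^3 + 54s^2 - 12s + 1


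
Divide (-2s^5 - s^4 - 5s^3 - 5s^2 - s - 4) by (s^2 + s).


(-2s^5 - s^4 - 5s^3 - 5s^2 - s - 4) / (s^2 + s)
Step 1: -2s^3 * (s^2 + s) = -2s^5 - 2s^4; subtract.
Step 2: s^2 * (s^2 + s) = s^4 + s^3; subtract.
Step 3: -6s * (s^2 + s) = -6s^3 - 6s^2; subtract.
Step 4: 1 * (s^2 + s) = s^2 + s; subtract.
Quotient: -2s^3 + s^2 - 6s + 1, Remainder: -2s - 4


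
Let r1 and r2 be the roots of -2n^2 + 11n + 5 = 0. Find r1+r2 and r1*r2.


For an^2+bn+c=0: sum = -b/a, product = c/a.
a=-2, b=11, c=5
Sum = -(11)/-2 = 11/2
Product = (5)/-2 = -5/2


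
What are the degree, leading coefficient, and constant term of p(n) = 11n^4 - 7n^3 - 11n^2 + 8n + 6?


Highest power of n is 4, with coefficient 11. Constant term is 6.
Degree = 4, leading coefficient = 11, constant term = 6


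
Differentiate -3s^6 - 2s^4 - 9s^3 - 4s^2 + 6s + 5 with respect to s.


Apply the power rule term by term:
  d/ds(-3s^6) = -18s^5
  d/ds(-2s^4) = -8s^3
  d/ds(-9s^3) = -27s^2
  d/ds(-4s^2) = -8s
  d/ds(6s) = 6
  d/ds(5) = 0
p'(s) = -18s^5 - 8s^3 - 27s^2 - 8s + 6


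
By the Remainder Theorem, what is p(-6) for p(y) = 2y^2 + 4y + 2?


By the Remainder Theorem, the remainder equals p(-6):
  2*(-6)^2 = 72
  4*(-6)^1 = -24
  constant: 2
Sum: 72 - 24 + 2 = 50


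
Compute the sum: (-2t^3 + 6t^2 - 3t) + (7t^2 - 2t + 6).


Align terms by degree and add:
  -2t^3 + 6t^2 - 3t
+ 7t^2 - 2t + 6
= -2t^3 + 13t^2 - 5t + 6


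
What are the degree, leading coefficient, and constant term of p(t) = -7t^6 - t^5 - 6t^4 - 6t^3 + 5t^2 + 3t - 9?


Highest power of t is 6, with coefficient -7. Constant term is -9.
Degree = 6, leading coefficient = -7, constant term = -9


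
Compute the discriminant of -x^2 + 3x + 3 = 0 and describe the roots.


D = b^2 - 4ac = (3)^2 - 4(-1)(3) = 9 + 12 = 21
Since D > 0: two distinct irrational roots


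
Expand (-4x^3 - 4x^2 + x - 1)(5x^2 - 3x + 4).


Distribute each term of the first polynomial:
  (-4x^3)(5x^2 - 3x + 4) = -20x^5 + 12x^4 - 16x^3
  (-4x^2)(5x^2 - 3x + 4) = -20x^4 + 12x^3 - 16x^2
  (x)(5x^2 - 3x + 4) = 5x^3 - 3x^2 + 4x
  (-1)(5x^2 - 3x + 4) = -5x^2 + 3x - 4
Sum: -20x^5 - 8x^4 + x^3 - 24x^2 + 7x - 4


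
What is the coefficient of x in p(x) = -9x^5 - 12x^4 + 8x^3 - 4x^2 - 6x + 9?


Read off the coefficient of x: -6


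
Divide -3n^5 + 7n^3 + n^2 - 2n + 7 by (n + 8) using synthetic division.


Synthetic division with c = -8. Coefficients: -3, 0, 7, 1, -2, 7
Bring down -3.
  -3 * -8 = 24; 24 + 0 = 24
  24 * -8 = -192; -192 + 7 = -185
  -185 * -8 = 1480; 1480 + 1 = 1481
  1481 * -8 = -11848; -11848 - 2 = -11850
  -11850 * -8 = 94800; 94800 + 7 = 94807
Quotient: -3n^4 + 24n^3 - 185n^2 + 1481n - 11850, Remainder: 94807


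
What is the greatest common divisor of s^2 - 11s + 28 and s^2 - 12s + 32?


Factor each:
  s^2 - 11s + 28 = (s - 4)(s - 7)
  s^2 - 12s + 32 = (s - 4)(s - 8)
Common monic factor: s - 4


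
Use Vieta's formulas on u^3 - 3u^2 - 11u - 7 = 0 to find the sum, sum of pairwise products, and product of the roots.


Monic cubic u^3+bu^2+cu+d=0: sum=-b, pairwise sum=c, product=-d.
b=-3, c=-11, d=-7
r1+r2+r3 = 3
r1r2+r1r3+r2r3 = -11
r1r2r3 = 7


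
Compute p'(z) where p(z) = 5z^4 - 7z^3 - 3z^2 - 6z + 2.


Apply the power rule term by term:
  d/dz(5z^4) = 20z^3
  d/dz(-7z^3) = -21z^2
  d/dz(-3z^2) = -6z
  d/dz(-6z) = -6
  d/dz(2) = 0
p'(z) = 20z^3 - 21z^2 - 6z - 6


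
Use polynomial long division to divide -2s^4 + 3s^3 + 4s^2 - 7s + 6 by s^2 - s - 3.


(-2s^4 + 3s^3 + 4s^2 - 7s + 6) / (s^2 - s - 3)
Step 1: -2s^2 * (s^2 - s - 3) = -2s^4 + 2s^3 + 6s^2; subtract.
Step 2: s * (s^2 - s - 3) = s^3 - s^2 - 3s; subtract.
Step 3: -1 * (s^2 - s - 3) = -s^2 + s + 3; subtract.
Quotient: -2s^2 + s - 1, Remainder: -5s + 3


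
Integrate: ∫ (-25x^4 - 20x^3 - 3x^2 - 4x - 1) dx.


Reverse power rule on each term:
  ∫ -25x^4 dx = -5x^5
  ∫ -20x^3 dx = -5x^4
  ∫ -3x^2 dx = -x^3
  ∫ -4x dx = -2x^2
  ∫ -1 dx = -x
F(x) = -5x^5 - 5x^4 - x^3 - 2x^2 - x + C


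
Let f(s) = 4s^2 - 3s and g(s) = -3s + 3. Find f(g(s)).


Substitute g(s) into f:
f(g(s)) = 4*(-3s + 3)^2 + (-3)*(-3s + 3)
(-3s + 3)^2 = 9s^2 - 18s + 9
Expand and combine: 36s^2 - 63s + 27


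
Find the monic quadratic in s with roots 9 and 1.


p(s) = (s - 9)(s - 1)
Expand: s^2 - 10s + 9


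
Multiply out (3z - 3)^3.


Expand (3z - 3)^3 by repeated multiplication:
  (3z - 3)^2 = 9z^2 - 18z + 9
= 27z^3 - 81z^2 + 81z - 27


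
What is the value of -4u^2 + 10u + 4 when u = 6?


Using direct substitution:
  -4 * (6)^2 = -144
  10 * (6)^1 = 60
  constant: 4
Sum = -144 + 60 + 4 = -80


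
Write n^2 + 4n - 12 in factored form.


Roots satisfy r1 + r2 = -b/a = -4 and r1*r2 = c/a = -12.
So r1 = -6, r2 = 2.
n^2 + 4n - 12 = (n - r1)(n - r2) = (n + 6)(n - 2)


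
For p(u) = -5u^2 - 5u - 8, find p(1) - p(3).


p(1) = -18
p(3) = -68
p(1) - p(3) = -18 + 68 = 50


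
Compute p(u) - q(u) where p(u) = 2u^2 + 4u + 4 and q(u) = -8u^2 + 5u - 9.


Distribute the minus sign:
  (2u^2 + 4u + 4)
- (-8u^2 + 5u - 9)
Negate second polynomial: 8u^2 - 5u + 9
Add: 10u^2 - u + 13


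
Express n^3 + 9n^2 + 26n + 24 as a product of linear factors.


Try integer roots (divisors of 24). n=-4: p(-4)=0.
Divide out (n + 4): quotient is n^2 + 5n + 6.
Factor the quadratic: (n + 2)(n + 3)
Result: (n + 4)(n + 2)(n + 3)


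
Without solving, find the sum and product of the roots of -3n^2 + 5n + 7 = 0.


For an^2+bn+c=0: sum = -b/a, product = c/a.
a=-3, b=5, c=7
Sum = -(5)/-3 = 5/3
Product = (7)/-3 = -7/3


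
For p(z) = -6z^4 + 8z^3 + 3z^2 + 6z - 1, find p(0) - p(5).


p(0) = -1
p(5) = -2646
p(0) - p(5) = -1 + 2646 = 2645


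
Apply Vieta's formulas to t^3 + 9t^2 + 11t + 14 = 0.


Monic cubic t^3+bt^2+ct+d=0: sum=-b, pairwise sum=c, product=-d.
b=9, c=11, d=14
r1+r2+r3 = -9
r1r2+r1r3+r2r3 = 11
r1r2r3 = -14


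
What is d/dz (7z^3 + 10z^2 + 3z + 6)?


Apply the power rule term by term:
  d/dz(7z^3) = 21z^2
  d/dz(10z^2) = 20z
  d/dz(3z) = 3
  d/dz(6) = 0
p'(z) = 21z^2 + 20z + 3


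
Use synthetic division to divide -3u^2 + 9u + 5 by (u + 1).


Synthetic division with c = -1. Coefficients: -3, 9, 5
Bring down -3.
  -3 * -1 = 3; 3 + 9 = 12
  12 * -1 = -12; -12 + 5 = -7
Quotient: -3u + 12, Remainder: -7


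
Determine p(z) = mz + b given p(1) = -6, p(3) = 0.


p(z) = mz + b. Using p(1)=-6, p(3)=0:
m = (-6)/(1 - 3) = -6/-2 = 3
b = -6 - m*(1) = -6 - 3 = -9
p(z) = 3z - 9


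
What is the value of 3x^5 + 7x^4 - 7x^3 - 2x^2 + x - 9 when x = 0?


Using direct substitution:
  3 * (0)^5 = 0
  7 * (0)^4 = 0
  -7 * (0)^3 = 0
  -2 * (0)^2 = 0
  1 * (0)^1 = 0
  constant: -9
Sum = 0 + 0 + 0 + 0 + 0 - 9 = -9


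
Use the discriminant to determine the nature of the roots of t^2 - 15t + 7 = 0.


D = b^2 - 4ac = (-15)^2 - 4(1)(7) = 225 - 28 = 197
Since D > 0: two distinct irrational roots


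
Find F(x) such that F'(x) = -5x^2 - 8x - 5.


Reverse power rule on each term:
  ∫ -5x^2 dx = -(5/3)x^3
  ∫ -8x dx = -4x^2
  ∫ -5 dx = -5x
F(x) = -(5/3)x^3 - 4x^2 - 5x + C


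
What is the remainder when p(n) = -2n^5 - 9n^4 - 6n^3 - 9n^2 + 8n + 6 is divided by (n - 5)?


By the Remainder Theorem, the remainder equals p(5):
  -2*(5)^5 = -6250
  -9*(5)^4 = -5625
  -6*(5)^3 = -750
  -9*(5)^2 = -225
  8*(5)^1 = 40
  constant: 6
Sum: -6250 - 5625 - 750 - 225 + 40 + 6 = -12804


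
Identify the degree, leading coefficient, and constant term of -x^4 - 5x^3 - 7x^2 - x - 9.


Highest power of x is 4, with coefficient -1. Constant term is -9.
Degree = 4, leading coefficient = -1, constant term = -9


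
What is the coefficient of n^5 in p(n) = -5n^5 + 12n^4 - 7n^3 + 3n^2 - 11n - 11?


Read off the coefficient of n^5: -5


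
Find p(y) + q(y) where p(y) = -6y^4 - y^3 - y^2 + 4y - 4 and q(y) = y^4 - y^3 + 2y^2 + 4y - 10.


Align terms by degree and add:
  -6y^4 - y^3 - y^2 + 4y - 4
+ y^4 - y^3 + 2y^2 + 4y - 10
= -5y^4 - 2y^3 + y^2 + 8y - 14


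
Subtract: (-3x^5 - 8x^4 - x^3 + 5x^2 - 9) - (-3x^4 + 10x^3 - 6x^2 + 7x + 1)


Distribute the minus sign:
  (-3x^5 - 8x^4 - x^3 + 5x^2 - 9)
- (-3x^4 + 10x^3 - 6x^2 + 7x + 1)
Negate second polynomial: 3x^4 - 10x^3 + 6x^2 - 7x - 1
Add: -3x^5 - 5x^4 - 11x^3 + 11x^2 - 7x - 10


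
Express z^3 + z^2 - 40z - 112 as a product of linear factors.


Try integer roots (divisors of -112). z=-4: p(-4)=0.
Divide out (z + 4): quotient is z^2 - 3z - 28.
Factor the quadratic: (z + 4)(z - 7)
Result: (z + 4)(z + 4)(z - 7)


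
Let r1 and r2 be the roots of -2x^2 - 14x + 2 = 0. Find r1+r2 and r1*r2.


For ax^2+bx+c=0: sum = -b/a, product = c/a.
a=-2, b=-14, c=2
Sum = -(-14)/-2 = -7
Product = (2)/-2 = -1


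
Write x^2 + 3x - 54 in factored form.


Roots satisfy r1 + r2 = -b/a = -3 and r1*r2 = c/a = -54.
So r1 = 6, r2 = -9.
x^2 + 3x - 54 = (x - r1)(x - r2) = (x - 6)(x + 9)


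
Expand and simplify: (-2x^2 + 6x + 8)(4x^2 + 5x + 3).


Distribute each term of the first polynomial:
  (-2x^2)(4x^2 + 5x + 3) = -8x^4 - 10x^3 - 6x^2
  (6x)(4x^2 + 5x + 3) = 24x^3 + 30x^2 + 18x
  (8)(4x^2 + 5x + 3) = 32x^2 + 40x + 24
Sum: -8x^4 + 14x^3 + 56x^2 + 58x + 24


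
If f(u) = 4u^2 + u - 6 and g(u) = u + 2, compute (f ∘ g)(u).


Substitute g(u) into f:
f(g(u)) = 4*(u + 2)^2 + 1*(u + 2) + (-6)
(u + 2)^2 = u^2 + 4u + 4
Expand and combine: 4u^2 + 17u + 12


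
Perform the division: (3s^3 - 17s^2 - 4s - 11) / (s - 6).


(3s^3 - 17s^2 - 4s - 11) / (s - 6)
Step 1: 3s^2 * (s - 6) = 3s^3 - 18s^2; subtract.
Step 2: s * (s - 6) = s^2 - 6s; subtract.
Step 3: 2 * (s - 6) = 2s - 12; subtract.
Quotient: 3s^2 + s + 2, Remainder: 1


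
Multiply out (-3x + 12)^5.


Expand (-3x + 12)^5 by repeated multiplication:
  (-3x + 12)^2 = 9x^2 - 72x + 144
  (-3x + 12)^3 = -27x^3 + 324x^2 - 1296x + 1728
  (-3x + 12)^4 = 81x^4 - 1296x^3 + 7776x^2 - 20736x + 20736
= -243x^5 + 4860x^4 - 38880x^3 + 155520x^2 - 311040x + 248832


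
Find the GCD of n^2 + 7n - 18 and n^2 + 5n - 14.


Factor each:
  n^2 + 7n - 18 = (n - 2)(n + 9)
  n^2 + 5n - 14 = (n - 2)(n + 7)
Common monic factor: n - 2


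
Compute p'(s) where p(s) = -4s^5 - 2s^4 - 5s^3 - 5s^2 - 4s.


Apply the power rule term by term:
  d/ds(-4s^5) = -20s^4
  d/ds(-2s^4) = -8s^3
  d/ds(-5s^3) = -15s^2
  d/ds(-5s^2) = -10s
  d/ds(-4s) = -4
p'(s) = -20s^4 - 8s^3 - 15s^2 - 10s - 4


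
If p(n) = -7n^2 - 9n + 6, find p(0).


Using direct substitution:
  -7 * (0)^2 = 0
  -9 * (0)^1 = 0
  constant: 6
Sum = 0 + 0 + 6 = 6


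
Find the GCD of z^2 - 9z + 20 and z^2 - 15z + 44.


Factor each:
  z^2 - 9z + 20 = (z - 4)(z - 5)
  z^2 - 15z + 44 = (z - 4)(z - 11)
Common monic factor: z - 4


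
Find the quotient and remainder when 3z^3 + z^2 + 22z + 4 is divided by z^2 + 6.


(3z^3 + z^2 + 22z + 4) / (z^2 + 6)
Step 1: 3z * (z^2 + 6) = 3z^3 + 18z; subtract.
Step 2: 1 * (z^2 + 6) = z^2 + 6; subtract.
Quotient: 3z + 1, Remainder: 4z - 2
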